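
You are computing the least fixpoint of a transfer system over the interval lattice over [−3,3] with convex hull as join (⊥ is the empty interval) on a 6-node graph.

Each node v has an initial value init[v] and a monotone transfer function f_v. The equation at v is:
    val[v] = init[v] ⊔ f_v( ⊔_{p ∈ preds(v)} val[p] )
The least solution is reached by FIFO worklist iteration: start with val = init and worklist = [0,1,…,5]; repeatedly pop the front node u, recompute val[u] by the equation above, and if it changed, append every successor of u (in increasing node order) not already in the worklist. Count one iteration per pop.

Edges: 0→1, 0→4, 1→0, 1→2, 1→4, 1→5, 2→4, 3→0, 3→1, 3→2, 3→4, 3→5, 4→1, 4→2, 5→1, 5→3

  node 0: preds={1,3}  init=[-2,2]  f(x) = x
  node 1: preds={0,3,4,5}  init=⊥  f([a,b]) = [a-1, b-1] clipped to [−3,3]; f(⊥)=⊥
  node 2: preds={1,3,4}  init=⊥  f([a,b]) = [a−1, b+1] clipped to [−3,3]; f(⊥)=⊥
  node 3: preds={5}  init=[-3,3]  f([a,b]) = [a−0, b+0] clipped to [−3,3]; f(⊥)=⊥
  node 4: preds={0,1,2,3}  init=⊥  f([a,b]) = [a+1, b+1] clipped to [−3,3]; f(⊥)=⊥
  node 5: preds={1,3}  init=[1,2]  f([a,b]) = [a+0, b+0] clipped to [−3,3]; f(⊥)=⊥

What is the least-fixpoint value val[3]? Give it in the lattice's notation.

[-3,3]

Worklist (10 pops):
  #1 pop 0: in=[-3,3] → [-3,3] (was [-2,2]); enqueue []
  #2 pop 1: in=[-3,3] → [-3,2] (was ⊥); enqueue [0]
  #3 pop 2: in=[-3,3] → [-3,3] (was ⊥); enqueue []
  #4 pop 3: in=[1,2] → [-3,3] (no change)
  #5 pop 4: in=[-3,3] → [-2,3] (was ⊥); enqueue [1,2]
  #6 pop 5: in=[-3,3] → [-3,3] (was [1,2]); enqueue [3]
  #7 pop 0: in=[-3,3] → [-3,3] (no change)
  #8 pop 1: in=[-3,3] → [-3,2] (no change)
  #9 pop 2: in=[-3,3] → [-3,3] (no change)
  #10 pop 3: in=[-3,3] → [-3,3] (no change)

Fixpoint:
  val[0] = [-3,3]
  val[1] = [-3,2]
  val[2] = [-3,3]
  val[3] = [-3,3]
  val[4] = [-2,3]
  val[5] = [-3,3]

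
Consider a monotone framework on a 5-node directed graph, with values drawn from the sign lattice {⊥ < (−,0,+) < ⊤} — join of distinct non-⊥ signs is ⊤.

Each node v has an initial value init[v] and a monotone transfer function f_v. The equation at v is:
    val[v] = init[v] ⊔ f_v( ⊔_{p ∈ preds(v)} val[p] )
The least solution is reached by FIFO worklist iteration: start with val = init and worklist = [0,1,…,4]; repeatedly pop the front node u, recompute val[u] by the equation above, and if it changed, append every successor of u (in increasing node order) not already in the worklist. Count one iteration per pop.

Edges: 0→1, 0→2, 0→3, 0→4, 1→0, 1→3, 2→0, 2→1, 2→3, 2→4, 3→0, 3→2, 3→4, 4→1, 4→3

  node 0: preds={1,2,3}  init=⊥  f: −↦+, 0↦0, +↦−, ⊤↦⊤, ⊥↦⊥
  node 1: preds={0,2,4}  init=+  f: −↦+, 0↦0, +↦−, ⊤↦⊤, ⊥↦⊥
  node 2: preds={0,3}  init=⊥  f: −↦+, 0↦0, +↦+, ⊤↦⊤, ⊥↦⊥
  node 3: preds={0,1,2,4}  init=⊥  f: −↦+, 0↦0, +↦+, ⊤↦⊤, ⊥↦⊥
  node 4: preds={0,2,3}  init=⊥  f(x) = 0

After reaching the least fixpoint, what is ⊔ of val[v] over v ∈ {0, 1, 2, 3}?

⊤

Trace (12 dequeues):
  [1] u=0 | in + | out − | prev ⊥ | push {}
  [2] u=1 | in − | out + | ==
  [3] u=2 | in − | out + | prev ⊥ | push {0,1}
  [4] u=3 | in ⊤ | out ⊤ | prev ⊥ | push {2}
  [5] u=4 | in ⊤ | out 0 | prev ⊥ | push {3}
  [6] u=0 | in ⊤ | out ⊤ | prev − | push {4}
  [7] u=1 | in ⊤ | out ⊤ | prev + | push {0}
  [8] u=2 | in ⊤ | out ⊤ | prev + | push {1}
  [9] u=3 | in ⊤ | out ⊤ | ==
  [10] u=4 | in ⊤ | out 0 | ==
  [11] u=0 | in ⊤ | out ⊤ | ==
  [12] u=1 | in ⊤ | out ⊤ | ==

Converged values:
  [0] ⊤
  [1] ⊤
  [2] ⊤
  [3] ⊤
  [4] 0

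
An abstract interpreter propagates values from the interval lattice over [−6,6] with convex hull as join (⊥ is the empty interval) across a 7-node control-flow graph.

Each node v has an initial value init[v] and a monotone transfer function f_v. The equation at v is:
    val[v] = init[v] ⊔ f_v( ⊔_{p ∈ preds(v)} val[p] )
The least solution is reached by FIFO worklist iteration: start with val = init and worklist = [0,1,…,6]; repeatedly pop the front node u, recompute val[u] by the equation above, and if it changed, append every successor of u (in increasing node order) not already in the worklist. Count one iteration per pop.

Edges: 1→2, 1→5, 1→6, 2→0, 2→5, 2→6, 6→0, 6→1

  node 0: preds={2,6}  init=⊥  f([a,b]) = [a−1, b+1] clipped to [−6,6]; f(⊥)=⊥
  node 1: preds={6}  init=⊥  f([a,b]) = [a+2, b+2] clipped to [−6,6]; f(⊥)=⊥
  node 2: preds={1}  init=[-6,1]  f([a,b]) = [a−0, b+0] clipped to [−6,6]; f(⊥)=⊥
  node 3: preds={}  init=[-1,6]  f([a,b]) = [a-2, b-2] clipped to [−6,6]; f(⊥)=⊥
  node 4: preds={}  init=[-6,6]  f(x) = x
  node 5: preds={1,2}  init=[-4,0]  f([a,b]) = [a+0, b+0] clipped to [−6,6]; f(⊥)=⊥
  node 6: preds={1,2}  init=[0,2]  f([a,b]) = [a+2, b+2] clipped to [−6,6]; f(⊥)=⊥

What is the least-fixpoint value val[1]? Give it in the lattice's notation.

[-2,6]

Worklist (13 pops):
  #1 pop 0: in=[-6,2] → [-6,3] (was ⊥); enqueue []
  #2 pop 1: in=[0,2] → [2,4] (was ⊥); enqueue []
  #3 pop 2: in=[2,4] → [-6,4] (was [-6,1]); enqueue [0]
  #4 pop 3: in=⊥ → [-1,6] (no change)
  #5 pop 4: in=⊥ → [-6,6] (no change)
  #6 pop 5: in=[-6,4] → [-6,4] (was [-4,0]); enqueue []
  #7 pop 6: in=[-6,4] → [-4,6] (was [0,2]); enqueue [1]
  #8 pop 0: in=[-6,6] → [-6,6] (was [-6,3]); enqueue []
  #9 pop 1: in=[-4,6] → [-2,6] (was [2,4]); enqueue [2,5,6]
  #10 pop 2: in=[-2,6] → [-6,6] (was [-6,4]); enqueue [0]
  #11 pop 5: in=[-6,6] → [-6,6] (was [-6,4]); enqueue []
  #12 pop 6: in=[-6,6] → [-4,6] (no change)
  #13 pop 0: in=[-6,6] → [-6,6] (no change)

Fixpoint:
  val[0] = [-6,6]
  val[1] = [-2,6]
  val[2] = [-6,6]
  val[3] = [-1,6]
  val[4] = [-6,6]
  val[5] = [-6,6]
  val[6] = [-4,6]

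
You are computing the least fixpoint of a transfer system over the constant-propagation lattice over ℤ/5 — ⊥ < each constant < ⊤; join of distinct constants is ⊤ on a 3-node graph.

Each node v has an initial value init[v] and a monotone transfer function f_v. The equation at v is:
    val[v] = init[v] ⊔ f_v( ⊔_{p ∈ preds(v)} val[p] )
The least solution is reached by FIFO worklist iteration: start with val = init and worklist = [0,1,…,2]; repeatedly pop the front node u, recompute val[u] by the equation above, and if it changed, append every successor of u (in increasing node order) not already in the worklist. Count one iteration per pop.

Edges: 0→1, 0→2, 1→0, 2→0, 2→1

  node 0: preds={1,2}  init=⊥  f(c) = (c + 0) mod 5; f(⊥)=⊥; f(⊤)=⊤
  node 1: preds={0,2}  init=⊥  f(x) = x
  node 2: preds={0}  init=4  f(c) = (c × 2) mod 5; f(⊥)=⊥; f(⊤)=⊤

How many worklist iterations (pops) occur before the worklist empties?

7

Trace (7 dequeues):
  [1] u=0 | in 4 | out 4 | prev ⊥ | push {}
  [2] u=1 | in 4 | out 4 | prev ⊥ | push {0}
  [3] u=2 | in 4 | out ⊤ | prev 4 | push {1}
  [4] u=0 | in ⊤ | out ⊤ | prev 4 | push {2}
  [5] u=1 | in ⊤ | out ⊤ | prev 4 | push {0}
  [6] u=2 | in ⊤ | out ⊤ | ==
  [7] u=0 | in ⊤ | out ⊤ | ==

Converged values:
  [0] ⊤
  [1] ⊤
  [2] ⊤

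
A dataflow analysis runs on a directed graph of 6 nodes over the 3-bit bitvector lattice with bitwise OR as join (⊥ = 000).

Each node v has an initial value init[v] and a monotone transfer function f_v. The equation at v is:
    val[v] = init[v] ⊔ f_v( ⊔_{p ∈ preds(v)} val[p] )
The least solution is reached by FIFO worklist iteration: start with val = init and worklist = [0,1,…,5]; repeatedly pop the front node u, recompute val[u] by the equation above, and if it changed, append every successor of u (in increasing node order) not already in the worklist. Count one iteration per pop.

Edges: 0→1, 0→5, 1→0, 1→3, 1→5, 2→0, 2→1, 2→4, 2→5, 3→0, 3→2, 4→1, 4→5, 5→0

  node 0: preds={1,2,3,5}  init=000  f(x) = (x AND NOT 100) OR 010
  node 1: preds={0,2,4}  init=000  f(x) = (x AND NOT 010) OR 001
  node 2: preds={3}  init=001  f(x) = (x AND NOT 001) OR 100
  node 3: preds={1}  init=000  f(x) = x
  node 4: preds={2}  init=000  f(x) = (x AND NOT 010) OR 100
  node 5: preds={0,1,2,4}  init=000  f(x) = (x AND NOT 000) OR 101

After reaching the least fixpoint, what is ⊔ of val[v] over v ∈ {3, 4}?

101

Worklist (14 pops):
  #1 pop 0: in=001 → 011 (was 000); enqueue []
  #2 pop 1: in=011 → 001 (was 000); enqueue [0]
  #3 pop 2: in=000 → 101 (was 001); enqueue [1]
  #4 pop 3: in=001 → 001 (was 000); enqueue [2]
  #5 pop 4: in=101 → 101 (was 000); enqueue []
  #6 pop 5: in=111 → 111 (was 000); enqueue []
  #7 pop 0: in=111 → 011 (no change)
  #8 pop 1: in=111 → 101 (was 001); enqueue [0,3,5]
  #9 pop 2: in=001 → 101 (no change)
  #10 pop 0: in=111 → 011 (no change)
  #11 pop 3: in=101 → 101 (was 001); enqueue [0,2]
  #12 pop 5: in=111 → 111 (no change)
  #13 pop 0: in=111 → 011 (no change)
  #14 pop 2: in=101 → 101 (no change)

Fixpoint:
  val[0] = 011
  val[1] = 101
  val[2] = 101
  val[3] = 101
  val[4] = 101
  val[5] = 111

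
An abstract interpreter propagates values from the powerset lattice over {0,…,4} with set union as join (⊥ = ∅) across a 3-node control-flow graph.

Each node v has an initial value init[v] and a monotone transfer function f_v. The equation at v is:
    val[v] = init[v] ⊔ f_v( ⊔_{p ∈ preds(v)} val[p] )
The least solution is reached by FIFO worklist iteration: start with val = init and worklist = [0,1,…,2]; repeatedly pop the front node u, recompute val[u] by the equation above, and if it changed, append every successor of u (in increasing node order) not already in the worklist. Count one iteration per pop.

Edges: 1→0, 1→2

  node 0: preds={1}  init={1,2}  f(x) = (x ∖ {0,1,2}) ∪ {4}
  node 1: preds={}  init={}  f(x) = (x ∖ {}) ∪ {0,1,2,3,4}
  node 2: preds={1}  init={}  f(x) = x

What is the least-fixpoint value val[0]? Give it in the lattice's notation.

{1,2,3,4}

Trace (4 dequeues):
  [1] u=0 | in {} | out {1,2,4} | prev {1,2} | push {}
  [2] u=1 | in {} | out {0,1,2,3,4} | prev {} | push {0}
  [3] u=2 | in {0,1,2,3,4} | out {0,1,2,3,4} | prev {} | push {}
  [4] u=0 | in {0,1,2,3,4} | out {1,2,3,4} | prev {1,2,4} | push {}

Converged values:
  [0] {1,2,3,4}
  [1] {0,1,2,3,4}
  [2] {0,1,2,3,4}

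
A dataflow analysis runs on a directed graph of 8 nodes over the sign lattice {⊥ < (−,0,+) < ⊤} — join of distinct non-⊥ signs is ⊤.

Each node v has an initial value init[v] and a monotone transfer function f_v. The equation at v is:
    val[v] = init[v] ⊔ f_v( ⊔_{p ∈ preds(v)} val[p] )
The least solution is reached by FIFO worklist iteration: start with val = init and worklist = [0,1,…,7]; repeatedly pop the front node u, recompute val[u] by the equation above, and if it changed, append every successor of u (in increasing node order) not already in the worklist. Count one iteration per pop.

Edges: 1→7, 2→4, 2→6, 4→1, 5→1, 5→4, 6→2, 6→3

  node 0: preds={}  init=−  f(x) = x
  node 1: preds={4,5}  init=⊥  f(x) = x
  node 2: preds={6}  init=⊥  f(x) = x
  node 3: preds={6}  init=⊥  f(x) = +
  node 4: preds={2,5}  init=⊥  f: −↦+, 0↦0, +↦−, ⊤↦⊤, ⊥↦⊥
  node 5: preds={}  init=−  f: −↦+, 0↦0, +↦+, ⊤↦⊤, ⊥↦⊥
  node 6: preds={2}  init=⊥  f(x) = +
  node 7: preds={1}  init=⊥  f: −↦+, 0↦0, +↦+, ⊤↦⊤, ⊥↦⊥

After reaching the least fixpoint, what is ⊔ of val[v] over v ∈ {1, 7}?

Trace (15 dequeues):
  [1] u=0 | in ⊥ | out − | ==
  [2] u=1 | in − | out − | prev ⊥ | push {}
  [3] u=2 | in ⊥ | out ⊥ | ==
  [4] u=3 | in ⊥ | out + | prev ⊥ | push {}
  [5] u=4 | in − | out + | prev ⊥ | push {1}
  [6] u=5 | in ⊥ | out − | ==
  [7] u=6 | in ⊥ | out + | prev ⊥ | push {2,3}
  [8] u=7 | in − | out + | prev ⊥ | push {}
  [9] u=1 | in ⊤ | out ⊤ | prev − | push {7}
  [10] u=2 | in + | out + | prev ⊥ | push {4,6}
  [11] u=3 | in + | out + | ==
  [12] u=7 | in ⊤ | out ⊤ | prev + | push {}
  [13] u=4 | in ⊤ | out ⊤ | prev + | push {1}
  [14] u=6 | in + | out + | ==
  [15] u=1 | in ⊤ | out ⊤ | ==

Converged values:
  [0] −
  [1] ⊤
  [2] +
  [3] +
  [4] ⊤
  [5] −
  [6] +
  [7] ⊤

⊤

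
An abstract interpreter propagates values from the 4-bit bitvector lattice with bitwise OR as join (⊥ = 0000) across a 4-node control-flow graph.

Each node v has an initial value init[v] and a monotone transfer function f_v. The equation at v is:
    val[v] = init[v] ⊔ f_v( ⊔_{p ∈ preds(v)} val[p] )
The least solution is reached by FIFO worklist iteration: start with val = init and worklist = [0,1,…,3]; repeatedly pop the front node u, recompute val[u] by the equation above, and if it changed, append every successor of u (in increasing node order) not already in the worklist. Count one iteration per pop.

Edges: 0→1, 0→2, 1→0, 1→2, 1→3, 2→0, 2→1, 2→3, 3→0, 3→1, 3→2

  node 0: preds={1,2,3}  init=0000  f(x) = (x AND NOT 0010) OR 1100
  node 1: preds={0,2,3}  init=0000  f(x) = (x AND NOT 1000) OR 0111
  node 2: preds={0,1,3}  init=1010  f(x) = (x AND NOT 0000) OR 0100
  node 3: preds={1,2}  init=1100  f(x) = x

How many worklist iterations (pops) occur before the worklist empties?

7

Trace (7 dequeues):
  [1] u=0 | in 1110 | out 1100 | prev 0000 | push {}
  [2] u=1 | in 1110 | out 0111 | prev 0000 | push {0}
  [3] u=2 | in 1111 | out 1111 | prev 1010 | push {1}
  [4] u=3 | in 1111 | out 1111 | prev 1100 | push {2}
  [5] u=0 | in 1111 | out 1101 | prev 1100 | push {}
  [6] u=1 | in 1111 | out 0111 | ==
  [7] u=2 | in 1111 | out 1111 | ==

Converged values:
  [0] 1101
  [1] 0111
  [2] 1111
  [3] 1111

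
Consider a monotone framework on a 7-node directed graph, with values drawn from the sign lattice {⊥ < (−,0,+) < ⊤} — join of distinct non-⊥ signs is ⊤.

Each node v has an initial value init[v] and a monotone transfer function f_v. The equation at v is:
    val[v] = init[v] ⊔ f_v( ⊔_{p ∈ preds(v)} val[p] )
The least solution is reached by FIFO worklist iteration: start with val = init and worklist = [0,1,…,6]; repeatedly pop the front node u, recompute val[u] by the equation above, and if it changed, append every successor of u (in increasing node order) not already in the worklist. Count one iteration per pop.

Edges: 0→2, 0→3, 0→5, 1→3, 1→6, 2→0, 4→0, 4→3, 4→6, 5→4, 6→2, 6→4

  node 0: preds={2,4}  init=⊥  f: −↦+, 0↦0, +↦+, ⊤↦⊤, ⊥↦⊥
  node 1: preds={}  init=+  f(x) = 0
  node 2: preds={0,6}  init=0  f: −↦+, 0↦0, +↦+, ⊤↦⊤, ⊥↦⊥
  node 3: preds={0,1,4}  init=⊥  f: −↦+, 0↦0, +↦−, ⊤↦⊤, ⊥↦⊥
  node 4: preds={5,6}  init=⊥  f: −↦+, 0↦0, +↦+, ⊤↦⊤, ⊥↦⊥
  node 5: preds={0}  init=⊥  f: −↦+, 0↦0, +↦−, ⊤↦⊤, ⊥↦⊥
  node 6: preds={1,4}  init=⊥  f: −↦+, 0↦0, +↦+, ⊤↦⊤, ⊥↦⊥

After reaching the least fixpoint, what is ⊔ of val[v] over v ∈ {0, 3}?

Worklist (15 pops):
  #1 pop 0: in=0 → 0 (was ⊥); enqueue []
  #2 pop 1: in=⊥ → ⊤ (was +); enqueue []
  #3 pop 2: in=0 → 0 (no change)
  #4 pop 3: in=⊤ → ⊤ (was ⊥); enqueue []
  #5 pop 4: in=⊥ → ⊥ (no change)
  #6 pop 5: in=0 → 0 (was ⊥); enqueue [4]
  #7 pop 6: in=⊤ → ⊤ (was ⊥); enqueue [2]
  #8 pop 4: in=⊤ → ⊤ (was ⊥); enqueue [0,3,6]
  #9 pop 2: in=⊤ → ⊤ (was 0); enqueue []
  #10 pop 0: in=⊤ → ⊤ (was 0); enqueue [2,5]
  #11 pop 3: in=⊤ → ⊤ (no change)
  #12 pop 6: in=⊤ → ⊤ (no change)
  #13 pop 2: in=⊤ → ⊤ (no change)
  #14 pop 5: in=⊤ → ⊤ (was 0); enqueue [4]
  #15 pop 4: in=⊤ → ⊤ (no change)

Fixpoint:
  val[0] = ⊤
  val[1] = ⊤
  val[2] = ⊤
  val[3] = ⊤
  val[4] = ⊤
  val[5] = ⊤
  val[6] = ⊤

⊤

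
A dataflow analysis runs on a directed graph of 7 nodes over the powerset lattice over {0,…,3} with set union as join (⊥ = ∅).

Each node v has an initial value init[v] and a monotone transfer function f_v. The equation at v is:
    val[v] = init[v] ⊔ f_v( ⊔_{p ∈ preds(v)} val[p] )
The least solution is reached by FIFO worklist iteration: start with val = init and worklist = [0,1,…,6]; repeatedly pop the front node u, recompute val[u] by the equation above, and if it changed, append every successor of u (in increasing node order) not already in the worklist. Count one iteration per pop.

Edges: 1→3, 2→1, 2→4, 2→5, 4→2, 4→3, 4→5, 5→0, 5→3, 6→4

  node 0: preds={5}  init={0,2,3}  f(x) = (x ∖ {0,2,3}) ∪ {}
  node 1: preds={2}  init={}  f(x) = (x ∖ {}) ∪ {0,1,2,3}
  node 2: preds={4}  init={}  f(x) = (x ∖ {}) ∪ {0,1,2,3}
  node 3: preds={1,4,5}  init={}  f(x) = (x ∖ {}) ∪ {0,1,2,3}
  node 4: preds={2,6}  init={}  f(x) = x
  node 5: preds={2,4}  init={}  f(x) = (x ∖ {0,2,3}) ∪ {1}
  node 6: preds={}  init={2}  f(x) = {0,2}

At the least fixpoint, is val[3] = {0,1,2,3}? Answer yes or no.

Worklist (12 pops):
  #1 pop 0: in={} → {0,2,3} (no change)
  #2 pop 1: in={} → {0,1,2,3} (was {}); enqueue []
  #3 pop 2: in={} → {0,1,2,3} (was {}); enqueue [1]
  #4 pop 3: in={0,1,2,3} → {0,1,2,3} (was {}); enqueue []
  #5 pop 4: in={0,1,2,3} → {0,1,2,3} (was {}); enqueue [2,3]
  #6 pop 5: in={0,1,2,3} → {1} (was {}); enqueue [0]
  #7 pop 6: in={} → {0,2} (was {2}); enqueue [4]
  #8 pop 1: in={0,1,2,3} → {0,1,2,3} (no change)
  #9 pop 2: in={0,1,2,3} → {0,1,2,3} (no change)
  #10 pop 3: in={0,1,2,3} → {0,1,2,3} (no change)
  #11 pop 0: in={1} → {0,1,2,3} (was {0,2,3}); enqueue []
  #12 pop 4: in={0,1,2,3} → {0,1,2,3} (no change)

Fixpoint:
  val[0] = {0,1,2,3}
  val[1] = {0,1,2,3}
  val[2] = {0,1,2,3}
  val[3] = {0,1,2,3}
  val[4] = {0,1,2,3}
  val[5] = {1}
  val[6] = {0,2}

yes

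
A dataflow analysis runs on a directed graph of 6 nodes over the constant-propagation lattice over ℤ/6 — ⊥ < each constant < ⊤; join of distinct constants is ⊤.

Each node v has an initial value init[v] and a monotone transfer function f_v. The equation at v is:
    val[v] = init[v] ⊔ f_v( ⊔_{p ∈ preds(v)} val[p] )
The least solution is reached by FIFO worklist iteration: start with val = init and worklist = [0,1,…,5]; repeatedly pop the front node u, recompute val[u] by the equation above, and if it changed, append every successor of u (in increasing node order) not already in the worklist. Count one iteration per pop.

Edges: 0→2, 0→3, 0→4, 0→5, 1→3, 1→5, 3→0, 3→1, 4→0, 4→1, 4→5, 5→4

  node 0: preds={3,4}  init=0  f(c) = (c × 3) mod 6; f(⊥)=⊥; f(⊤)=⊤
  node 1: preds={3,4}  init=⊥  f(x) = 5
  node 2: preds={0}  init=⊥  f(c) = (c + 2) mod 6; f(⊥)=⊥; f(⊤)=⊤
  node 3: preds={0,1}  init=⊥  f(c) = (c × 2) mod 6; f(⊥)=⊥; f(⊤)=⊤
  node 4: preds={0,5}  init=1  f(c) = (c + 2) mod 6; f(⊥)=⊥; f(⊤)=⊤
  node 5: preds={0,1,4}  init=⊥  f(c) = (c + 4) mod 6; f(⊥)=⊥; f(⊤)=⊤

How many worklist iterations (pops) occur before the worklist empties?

9

Iteration log — 9 steps:
  step 1. node 0  ⊔preds=1  new=⊤  old=0  +wl: 
  step 2. node 1  ⊔preds=1  new=5  old=⊥  +wl: 
  step 3. node 2  ⊔preds=⊤  new=⊤  old=⊥  +wl: 
  step 4. node 3  ⊔preds=⊤  new=⊤  old=⊥  +wl: 0,1
  step 5. node 4  ⊔preds=⊤  new=⊤  old=1  +wl: 
  step 6. node 5  ⊔preds=⊤  new=⊤  old=⊥  +wl: 4
  step 7. node 0  ⊔preds=⊤  new=⊤  stable
  step 8. node 1  ⊔preds=⊤  new=5  stable
  step 9. node 4  ⊔preds=⊤  new=⊤  stable

Least fixpoint reached:
  node 0: ⊤
  node 1: 5
  node 2: ⊤
  node 3: ⊤
  node 4: ⊤
  node 5: ⊤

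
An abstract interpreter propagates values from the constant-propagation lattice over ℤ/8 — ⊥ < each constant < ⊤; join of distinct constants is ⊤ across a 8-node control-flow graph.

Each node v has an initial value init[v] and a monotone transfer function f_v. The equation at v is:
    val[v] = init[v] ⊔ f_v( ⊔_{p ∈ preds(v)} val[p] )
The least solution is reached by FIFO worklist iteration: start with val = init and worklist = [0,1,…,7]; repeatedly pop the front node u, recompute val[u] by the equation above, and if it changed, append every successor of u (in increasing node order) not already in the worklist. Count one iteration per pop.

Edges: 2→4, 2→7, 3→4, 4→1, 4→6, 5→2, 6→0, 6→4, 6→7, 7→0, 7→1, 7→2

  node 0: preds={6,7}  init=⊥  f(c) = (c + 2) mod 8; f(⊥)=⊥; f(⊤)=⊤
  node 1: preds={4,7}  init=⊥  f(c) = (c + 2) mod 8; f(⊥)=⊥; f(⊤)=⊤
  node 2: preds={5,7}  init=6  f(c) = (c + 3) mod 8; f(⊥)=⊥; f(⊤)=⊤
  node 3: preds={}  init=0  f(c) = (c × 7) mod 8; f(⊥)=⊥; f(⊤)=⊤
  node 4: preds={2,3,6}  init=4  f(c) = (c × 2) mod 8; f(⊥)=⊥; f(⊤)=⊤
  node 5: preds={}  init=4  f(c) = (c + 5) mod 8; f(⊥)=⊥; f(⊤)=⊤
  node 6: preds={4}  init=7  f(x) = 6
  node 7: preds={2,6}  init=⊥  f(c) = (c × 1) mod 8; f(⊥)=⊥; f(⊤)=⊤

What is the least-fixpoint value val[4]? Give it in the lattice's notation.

⊤

Worklist (12 pops):
  #1 pop 0: in=7 → 1 (was ⊥); enqueue []
  #2 pop 1: in=4 → 6 (was ⊥); enqueue []
  #3 pop 2: in=4 → ⊤ (was 6); enqueue []
  #4 pop 3: in=⊥ → 0 (no change)
  #5 pop 4: in=⊤ → ⊤ (was 4); enqueue [1]
  #6 pop 5: in=⊥ → 4 (no change)
  #7 pop 6: in=⊤ → ⊤ (was 7); enqueue [0,4]
  #8 pop 7: in=⊤ → ⊤ (was ⊥); enqueue [2]
  #9 pop 1: in=⊤ → ⊤ (was 6); enqueue []
  #10 pop 0: in=⊤ → ⊤ (was 1); enqueue []
  #11 pop 4: in=⊤ → ⊤ (no change)
  #12 pop 2: in=⊤ → ⊤ (no change)

Fixpoint:
  val[0] = ⊤
  val[1] = ⊤
  val[2] = ⊤
  val[3] = 0
  val[4] = ⊤
  val[5] = 4
  val[6] = ⊤
  val[7] = ⊤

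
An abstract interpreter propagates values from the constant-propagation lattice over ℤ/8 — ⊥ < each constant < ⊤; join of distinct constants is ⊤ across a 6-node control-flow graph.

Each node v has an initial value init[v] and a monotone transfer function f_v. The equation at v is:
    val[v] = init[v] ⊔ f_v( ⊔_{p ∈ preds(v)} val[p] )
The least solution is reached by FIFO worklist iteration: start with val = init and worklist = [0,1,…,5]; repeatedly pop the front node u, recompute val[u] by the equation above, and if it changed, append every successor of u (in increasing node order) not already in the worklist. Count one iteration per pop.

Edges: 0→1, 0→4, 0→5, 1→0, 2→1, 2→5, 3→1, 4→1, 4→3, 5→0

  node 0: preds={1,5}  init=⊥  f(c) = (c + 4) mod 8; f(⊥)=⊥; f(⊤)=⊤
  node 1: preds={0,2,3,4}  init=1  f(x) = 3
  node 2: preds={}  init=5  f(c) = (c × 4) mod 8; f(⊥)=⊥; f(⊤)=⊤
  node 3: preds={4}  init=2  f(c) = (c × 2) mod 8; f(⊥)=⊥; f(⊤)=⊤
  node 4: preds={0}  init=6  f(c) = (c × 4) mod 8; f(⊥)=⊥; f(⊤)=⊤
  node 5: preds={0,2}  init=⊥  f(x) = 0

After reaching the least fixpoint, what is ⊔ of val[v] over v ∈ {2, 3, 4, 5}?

Worklist (11 pops):
  #1 pop 0: in=1 → 5 (was ⊥); enqueue []
  #2 pop 1: in=⊤ → ⊤ (was 1); enqueue [0]
  #3 pop 2: in=⊥ → 5 (no change)
  #4 pop 3: in=6 → ⊤ (was 2); enqueue [1]
  #5 pop 4: in=5 → ⊤ (was 6); enqueue [3]
  #6 pop 5: in=5 → 0 (was ⊥); enqueue []
  #7 pop 0: in=⊤ → ⊤ (was 5); enqueue [4,5]
  #8 pop 1: in=⊤ → ⊤ (no change)
  #9 pop 3: in=⊤ → ⊤ (no change)
  #10 pop 4: in=⊤ → ⊤ (no change)
  #11 pop 5: in=⊤ → 0 (no change)

Fixpoint:
  val[0] = ⊤
  val[1] = ⊤
  val[2] = 5
  val[3] = ⊤
  val[4] = ⊤
  val[5] = 0

⊤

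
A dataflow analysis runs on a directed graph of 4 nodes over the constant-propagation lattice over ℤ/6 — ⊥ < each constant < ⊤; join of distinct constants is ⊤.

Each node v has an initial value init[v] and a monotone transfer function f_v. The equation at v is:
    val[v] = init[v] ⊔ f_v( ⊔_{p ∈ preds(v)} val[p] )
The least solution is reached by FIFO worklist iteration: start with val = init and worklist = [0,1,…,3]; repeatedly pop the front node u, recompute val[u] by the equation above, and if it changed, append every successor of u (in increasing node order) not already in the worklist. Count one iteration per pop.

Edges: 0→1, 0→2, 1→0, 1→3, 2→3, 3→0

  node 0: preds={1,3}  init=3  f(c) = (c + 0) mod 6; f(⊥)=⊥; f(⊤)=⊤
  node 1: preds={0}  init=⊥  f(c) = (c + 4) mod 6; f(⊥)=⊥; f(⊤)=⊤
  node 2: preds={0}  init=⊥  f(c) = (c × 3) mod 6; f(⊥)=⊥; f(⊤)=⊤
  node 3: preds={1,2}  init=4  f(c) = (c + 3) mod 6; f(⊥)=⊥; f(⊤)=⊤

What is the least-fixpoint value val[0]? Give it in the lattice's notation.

⊤

Worklist (5 pops):
  #1 pop 0: in=4 → ⊤ (was 3); enqueue []
  #2 pop 1: in=⊤ → ⊤ (was ⊥); enqueue [0]
  #3 pop 2: in=⊤ → ⊤ (was ⊥); enqueue []
  #4 pop 3: in=⊤ → ⊤ (was 4); enqueue []
  #5 pop 0: in=⊤ → ⊤ (no change)

Fixpoint:
  val[0] = ⊤
  val[1] = ⊤
  val[2] = ⊤
  val[3] = ⊤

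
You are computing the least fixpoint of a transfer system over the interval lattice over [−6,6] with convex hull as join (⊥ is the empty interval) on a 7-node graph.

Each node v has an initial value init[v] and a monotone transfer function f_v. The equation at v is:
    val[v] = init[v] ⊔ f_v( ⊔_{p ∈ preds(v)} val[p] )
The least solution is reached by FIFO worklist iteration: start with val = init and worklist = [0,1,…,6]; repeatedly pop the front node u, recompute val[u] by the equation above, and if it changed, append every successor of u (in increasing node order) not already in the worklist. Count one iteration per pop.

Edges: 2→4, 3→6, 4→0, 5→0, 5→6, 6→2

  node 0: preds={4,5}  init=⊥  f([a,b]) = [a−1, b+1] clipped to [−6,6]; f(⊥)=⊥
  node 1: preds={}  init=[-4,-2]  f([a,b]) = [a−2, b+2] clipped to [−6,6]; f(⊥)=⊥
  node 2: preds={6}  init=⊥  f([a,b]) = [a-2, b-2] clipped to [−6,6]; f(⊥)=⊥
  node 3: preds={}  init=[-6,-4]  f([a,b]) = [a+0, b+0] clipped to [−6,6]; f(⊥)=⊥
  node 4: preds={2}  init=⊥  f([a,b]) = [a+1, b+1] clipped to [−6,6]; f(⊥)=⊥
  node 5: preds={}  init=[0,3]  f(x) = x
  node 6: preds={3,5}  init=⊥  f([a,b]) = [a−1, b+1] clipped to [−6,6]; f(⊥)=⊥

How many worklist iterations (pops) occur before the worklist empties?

10

Trace (10 dequeues):
  [1] u=0 | in [0,3] | out [-1,4] | prev ⊥ | push {}
  [2] u=1 | in ⊥ | out [-4,-2] | ==
  [3] u=2 | in ⊥ | out ⊥ | ==
  [4] u=3 | in ⊥ | out [-6,-4] | ==
  [5] u=4 | in ⊥ | out ⊥ | ==
  [6] u=5 | in ⊥ | out [0,3] | ==
  [7] u=6 | in [-6,3] | out [-6,4] | prev ⊥ | push {2}
  [8] u=2 | in [-6,4] | out [-6,2] | prev ⊥ | push {4}
  [9] u=4 | in [-6,2] | out [-5,3] | prev ⊥ | push {0}
  [10] u=0 | in [-5,3] | out [-6,4] | prev [-1,4] | push {}

Converged values:
  [0] [-6,4]
  [1] [-4,-2]
  [2] [-6,2]
  [3] [-6,-4]
  [4] [-5,3]
  [5] [0,3]
  [6] [-6,4]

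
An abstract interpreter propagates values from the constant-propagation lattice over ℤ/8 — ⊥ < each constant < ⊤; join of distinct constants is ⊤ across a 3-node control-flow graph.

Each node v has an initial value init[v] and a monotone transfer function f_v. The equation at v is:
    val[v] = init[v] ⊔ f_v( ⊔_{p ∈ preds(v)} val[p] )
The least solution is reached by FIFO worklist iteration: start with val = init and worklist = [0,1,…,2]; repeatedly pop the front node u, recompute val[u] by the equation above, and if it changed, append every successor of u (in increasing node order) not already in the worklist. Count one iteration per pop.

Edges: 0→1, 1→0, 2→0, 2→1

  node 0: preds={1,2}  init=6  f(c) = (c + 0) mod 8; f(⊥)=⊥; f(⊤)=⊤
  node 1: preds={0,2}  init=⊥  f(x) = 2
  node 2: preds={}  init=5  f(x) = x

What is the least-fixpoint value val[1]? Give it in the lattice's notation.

2

Trace (4 dequeues):
  [1] u=0 | in 5 | out ⊤ | prev 6 | push {}
  [2] u=1 | in ⊤ | out 2 | prev ⊥ | push {0}
  [3] u=2 | in ⊥ | out 5 | ==
  [4] u=0 | in ⊤ | out ⊤ | ==

Converged values:
  [0] ⊤
  [1] 2
  [2] 5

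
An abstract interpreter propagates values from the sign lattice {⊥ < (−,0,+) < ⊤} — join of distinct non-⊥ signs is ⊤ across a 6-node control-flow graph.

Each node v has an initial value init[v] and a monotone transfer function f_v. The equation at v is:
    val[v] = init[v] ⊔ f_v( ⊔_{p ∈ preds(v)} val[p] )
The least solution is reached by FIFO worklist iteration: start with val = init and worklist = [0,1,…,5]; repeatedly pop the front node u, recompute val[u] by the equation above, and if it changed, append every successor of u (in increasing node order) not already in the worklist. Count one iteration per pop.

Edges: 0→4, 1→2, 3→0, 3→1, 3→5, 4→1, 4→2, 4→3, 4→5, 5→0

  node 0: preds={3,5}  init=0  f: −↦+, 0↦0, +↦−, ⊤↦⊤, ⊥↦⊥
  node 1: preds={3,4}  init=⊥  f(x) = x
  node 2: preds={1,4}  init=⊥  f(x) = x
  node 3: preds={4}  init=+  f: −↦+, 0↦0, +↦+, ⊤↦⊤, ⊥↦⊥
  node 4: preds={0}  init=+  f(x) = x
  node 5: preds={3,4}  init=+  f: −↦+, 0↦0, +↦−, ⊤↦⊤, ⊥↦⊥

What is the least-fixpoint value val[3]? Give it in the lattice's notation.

Trace (12 dequeues):
  [1] u=0 | in + | out ⊤ | prev 0 | push {}
  [2] u=1 | in + | out + | prev ⊥ | push {}
  [3] u=2 | in + | out + | prev ⊥ | push {}
  [4] u=3 | in + | out + | ==
  [5] u=4 | in ⊤ | out ⊤ | prev + | push {1,2,3}
  [6] u=5 | in ⊤ | out ⊤ | prev + | push {0}
  [7] u=1 | in ⊤ | out ⊤ | prev + | push {}
  [8] u=2 | in ⊤ | out ⊤ | prev + | push {}
  [9] u=3 | in ⊤ | out ⊤ | prev + | push {1,5}
  [10] u=0 | in ⊤ | out ⊤ | ==
  [11] u=1 | in ⊤ | out ⊤ | ==
  [12] u=5 | in ⊤ | out ⊤ | ==

Converged values:
  [0] ⊤
  [1] ⊤
  [2] ⊤
  [3] ⊤
  [4] ⊤
  [5] ⊤

⊤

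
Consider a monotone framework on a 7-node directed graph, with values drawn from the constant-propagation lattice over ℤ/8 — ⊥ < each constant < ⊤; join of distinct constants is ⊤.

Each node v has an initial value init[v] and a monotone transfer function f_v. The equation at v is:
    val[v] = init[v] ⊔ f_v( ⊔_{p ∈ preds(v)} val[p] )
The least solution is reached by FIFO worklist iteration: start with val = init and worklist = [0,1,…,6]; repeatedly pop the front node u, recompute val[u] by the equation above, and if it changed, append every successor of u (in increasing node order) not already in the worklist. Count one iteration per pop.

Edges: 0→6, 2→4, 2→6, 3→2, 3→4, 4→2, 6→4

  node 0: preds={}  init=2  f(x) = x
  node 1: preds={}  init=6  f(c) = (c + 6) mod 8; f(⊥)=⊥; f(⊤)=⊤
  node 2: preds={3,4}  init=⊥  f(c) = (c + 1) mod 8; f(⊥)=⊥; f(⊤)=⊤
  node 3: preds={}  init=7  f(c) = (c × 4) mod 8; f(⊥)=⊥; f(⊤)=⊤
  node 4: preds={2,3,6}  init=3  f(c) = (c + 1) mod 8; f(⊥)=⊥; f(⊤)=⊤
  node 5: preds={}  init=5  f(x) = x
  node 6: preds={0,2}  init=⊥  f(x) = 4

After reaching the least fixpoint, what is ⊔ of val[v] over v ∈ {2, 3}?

Iteration log — 9 steps:
  step 1. node 0  ⊔preds=⊥  new=2  stable
  step 2. node 1  ⊔preds=⊥  new=6  stable
  step 3. node 2  ⊔preds=⊤  new=⊤  old=⊥  +wl: 
  step 4. node 3  ⊔preds=⊥  new=7  stable
  step 5. node 4  ⊔preds=⊤  new=⊤  old=3  +wl: 2
  step 6. node 5  ⊔preds=⊥  new=5  stable
  step 7. node 6  ⊔preds=⊤  new=4  old=⊥  +wl: 4
  step 8. node 2  ⊔preds=⊤  new=⊤  stable
  step 9. node 4  ⊔preds=⊤  new=⊤  stable

Least fixpoint reached:
  node 0: 2
  node 1: 6
  node 2: ⊤
  node 3: 7
  node 4: ⊤
  node 5: 5
  node 6: 4

⊤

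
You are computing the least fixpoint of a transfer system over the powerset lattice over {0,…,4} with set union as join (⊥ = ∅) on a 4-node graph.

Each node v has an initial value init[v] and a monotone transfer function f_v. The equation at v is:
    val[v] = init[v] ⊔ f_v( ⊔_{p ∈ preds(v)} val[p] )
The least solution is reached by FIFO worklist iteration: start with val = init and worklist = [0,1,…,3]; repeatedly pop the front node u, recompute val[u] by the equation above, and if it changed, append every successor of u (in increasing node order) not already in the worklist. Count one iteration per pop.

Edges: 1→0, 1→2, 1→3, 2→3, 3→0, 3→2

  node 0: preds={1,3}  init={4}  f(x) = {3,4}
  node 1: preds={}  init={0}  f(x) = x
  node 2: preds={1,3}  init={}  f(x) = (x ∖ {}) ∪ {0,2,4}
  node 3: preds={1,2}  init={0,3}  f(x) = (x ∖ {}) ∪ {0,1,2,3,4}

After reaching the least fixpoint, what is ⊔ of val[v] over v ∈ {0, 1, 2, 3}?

{0,1,2,3,4}

Worklist (7 pops):
  #1 pop 0: in={0,3} → {3,4} (was {4}); enqueue []
  #2 pop 1: in={} → {0} (no change)
  #3 pop 2: in={0,3} → {0,2,3,4} (was {}); enqueue []
  #4 pop 3: in={0,2,3,4} → {0,1,2,3,4} (was {0,3}); enqueue [0,2]
  #5 pop 0: in={0,1,2,3,4} → {3,4} (no change)
  #6 pop 2: in={0,1,2,3,4} → {0,1,2,3,4} (was {0,2,3,4}); enqueue [3]
  #7 pop 3: in={0,1,2,3,4} → {0,1,2,3,4} (no change)

Fixpoint:
  val[0] = {3,4}
  val[1] = {0}
  val[2] = {0,1,2,3,4}
  val[3] = {0,1,2,3,4}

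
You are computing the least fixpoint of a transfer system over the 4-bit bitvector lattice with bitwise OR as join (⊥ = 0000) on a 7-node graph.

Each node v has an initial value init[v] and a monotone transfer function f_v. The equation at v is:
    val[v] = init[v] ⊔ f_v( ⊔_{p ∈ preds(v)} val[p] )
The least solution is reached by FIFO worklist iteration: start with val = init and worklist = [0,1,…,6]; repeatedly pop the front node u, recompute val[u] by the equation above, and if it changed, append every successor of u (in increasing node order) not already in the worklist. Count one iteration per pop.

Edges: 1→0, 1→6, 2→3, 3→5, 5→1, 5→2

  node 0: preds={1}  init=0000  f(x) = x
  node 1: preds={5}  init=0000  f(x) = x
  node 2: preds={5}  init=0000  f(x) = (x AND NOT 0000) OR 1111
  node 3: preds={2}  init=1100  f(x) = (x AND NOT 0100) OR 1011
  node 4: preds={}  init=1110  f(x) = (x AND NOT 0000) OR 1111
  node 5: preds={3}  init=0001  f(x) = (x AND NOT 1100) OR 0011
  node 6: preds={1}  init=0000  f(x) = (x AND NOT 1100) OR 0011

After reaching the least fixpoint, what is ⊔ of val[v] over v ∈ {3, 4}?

Worklist (12 pops):
  #1 pop 0: in=0000 → 0000 (no change)
  #2 pop 1: in=0001 → 0001 (was 0000); enqueue [0]
  #3 pop 2: in=0001 → 1111 (was 0000); enqueue []
  #4 pop 3: in=1111 → 1111 (was 1100); enqueue []
  #5 pop 4: in=0000 → 1111 (was 1110); enqueue []
  #6 pop 5: in=1111 → 0011 (was 0001); enqueue [1,2]
  #7 pop 6: in=0001 → 0011 (was 0000); enqueue []
  #8 pop 0: in=0001 → 0001 (was 0000); enqueue []
  #9 pop 1: in=0011 → 0011 (was 0001); enqueue [0,6]
  #10 pop 2: in=0011 → 1111 (no change)
  #11 pop 0: in=0011 → 0011 (was 0001); enqueue []
  #12 pop 6: in=0011 → 0011 (no change)

Fixpoint:
  val[0] = 0011
  val[1] = 0011
  val[2] = 1111
  val[3] = 1111
  val[4] = 1111
  val[5] = 0011
  val[6] = 0011

1111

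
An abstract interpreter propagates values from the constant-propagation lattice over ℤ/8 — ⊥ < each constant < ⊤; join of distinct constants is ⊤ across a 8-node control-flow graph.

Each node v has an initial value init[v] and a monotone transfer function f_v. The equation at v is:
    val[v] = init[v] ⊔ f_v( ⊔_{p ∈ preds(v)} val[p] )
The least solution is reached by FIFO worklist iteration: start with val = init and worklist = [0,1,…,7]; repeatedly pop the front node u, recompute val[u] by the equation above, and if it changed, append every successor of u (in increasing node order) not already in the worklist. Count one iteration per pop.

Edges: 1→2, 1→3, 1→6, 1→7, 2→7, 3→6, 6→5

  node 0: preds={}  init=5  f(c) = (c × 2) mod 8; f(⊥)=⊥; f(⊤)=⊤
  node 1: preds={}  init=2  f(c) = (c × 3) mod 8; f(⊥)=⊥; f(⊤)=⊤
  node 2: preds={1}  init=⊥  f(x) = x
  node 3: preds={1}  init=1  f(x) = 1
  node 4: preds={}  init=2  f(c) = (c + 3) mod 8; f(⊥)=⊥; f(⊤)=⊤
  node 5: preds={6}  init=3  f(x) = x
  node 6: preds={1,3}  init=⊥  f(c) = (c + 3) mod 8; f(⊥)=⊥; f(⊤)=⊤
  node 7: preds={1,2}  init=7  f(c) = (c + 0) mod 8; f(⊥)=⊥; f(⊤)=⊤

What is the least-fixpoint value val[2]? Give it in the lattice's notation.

Trace (9 dequeues):
  [1] u=0 | in ⊥ | out 5 | ==
  [2] u=1 | in ⊥ | out 2 | ==
  [3] u=2 | in 2 | out 2 | prev ⊥ | push {}
  [4] u=3 | in 2 | out 1 | ==
  [5] u=4 | in ⊥ | out 2 | ==
  [6] u=5 | in ⊥ | out 3 | ==
  [7] u=6 | in ⊤ | out ⊤ | prev ⊥ | push {5}
  [8] u=7 | in 2 | out ⊤ | prev 7 | push {}
  [9] u=5 | in ⊤ | out ⊤ | prev 3 | push {}

Converged values:
  [0] 5
  [1] 2
  [2] 2
  [3] 1
  [4] 2
  [5] ⊤
  [6] ⊤
  [7] ⊤

2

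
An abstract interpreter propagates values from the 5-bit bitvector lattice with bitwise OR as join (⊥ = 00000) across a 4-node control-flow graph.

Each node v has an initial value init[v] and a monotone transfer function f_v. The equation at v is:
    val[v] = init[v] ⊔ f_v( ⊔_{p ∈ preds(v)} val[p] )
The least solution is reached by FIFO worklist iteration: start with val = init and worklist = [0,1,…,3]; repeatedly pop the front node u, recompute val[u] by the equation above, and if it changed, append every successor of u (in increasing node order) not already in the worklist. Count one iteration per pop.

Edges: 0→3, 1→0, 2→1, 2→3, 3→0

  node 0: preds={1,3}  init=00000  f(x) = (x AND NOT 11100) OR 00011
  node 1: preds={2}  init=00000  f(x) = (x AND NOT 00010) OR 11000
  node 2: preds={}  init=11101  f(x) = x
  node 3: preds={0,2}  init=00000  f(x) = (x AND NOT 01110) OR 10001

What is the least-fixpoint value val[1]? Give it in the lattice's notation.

11101

Worklist (5 pops):
  #1 pop 0: in=00000 → 00011 (was 00000); enqueue []
  #2 pop 1: in=11101 → 11101 (was 00000); enqueue [0]
  #3 pop 2: in=00000 → 11101 (no change)
  #4 pop 3: in=11111 → 10001 (was 00000); enqueue []
  #5 pop 0: in=11101 → 00011 (no change)

Fixpoint:
  val[0] = 00011
  val[1] = 11101
  val[2] = 11101
  val[3] = 10001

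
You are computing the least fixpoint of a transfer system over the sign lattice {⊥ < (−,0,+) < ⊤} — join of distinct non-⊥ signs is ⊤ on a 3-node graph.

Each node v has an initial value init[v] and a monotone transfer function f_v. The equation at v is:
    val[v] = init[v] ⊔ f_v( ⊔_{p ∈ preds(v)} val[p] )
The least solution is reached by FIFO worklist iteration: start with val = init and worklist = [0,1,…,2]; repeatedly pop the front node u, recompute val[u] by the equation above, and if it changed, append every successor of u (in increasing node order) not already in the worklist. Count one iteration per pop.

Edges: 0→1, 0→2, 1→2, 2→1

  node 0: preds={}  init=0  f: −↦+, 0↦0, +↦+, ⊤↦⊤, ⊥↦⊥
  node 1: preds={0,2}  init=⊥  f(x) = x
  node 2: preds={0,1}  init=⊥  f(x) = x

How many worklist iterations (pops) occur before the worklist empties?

4

Worklist (4 pops):
  #1 pop 0: in=⊥ → 0 (no change)
  #2 pop 1: in=0 → 0 (was ⊥); enqueue []
  #3 pop 2: in=0 → 0 (was ⊥); enqueue [1]
  #4 pop 1: in=0 → 0 (no change)

Fixpoint:
  val[0] = 0
  val[1] = 0
  val[2] = 0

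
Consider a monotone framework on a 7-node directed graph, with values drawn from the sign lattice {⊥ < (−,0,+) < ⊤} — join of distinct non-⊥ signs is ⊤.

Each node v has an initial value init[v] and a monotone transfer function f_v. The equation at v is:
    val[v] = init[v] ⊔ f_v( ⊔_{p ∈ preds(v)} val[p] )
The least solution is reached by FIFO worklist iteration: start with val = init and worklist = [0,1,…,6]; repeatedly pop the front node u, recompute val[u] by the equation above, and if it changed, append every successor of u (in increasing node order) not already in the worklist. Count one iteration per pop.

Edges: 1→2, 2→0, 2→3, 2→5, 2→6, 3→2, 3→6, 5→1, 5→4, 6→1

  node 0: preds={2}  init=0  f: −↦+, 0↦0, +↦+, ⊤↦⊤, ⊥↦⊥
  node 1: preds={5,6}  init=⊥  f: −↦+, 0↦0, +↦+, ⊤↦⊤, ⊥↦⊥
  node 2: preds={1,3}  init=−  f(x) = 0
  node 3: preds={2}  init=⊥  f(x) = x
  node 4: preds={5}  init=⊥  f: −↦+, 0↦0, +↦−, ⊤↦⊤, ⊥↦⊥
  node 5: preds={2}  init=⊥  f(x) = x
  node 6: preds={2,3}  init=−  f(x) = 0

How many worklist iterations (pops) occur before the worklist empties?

12

Iteration log — 12 steps:
  step 1. node 0  ⊔preds=−  new=⊤  old=0  +wl: 
  step 2. node 1  ⊔preds=−  new=+  old=⊥  +wl: 
  step 3. node 2  ⊔preds=+  new=⊤  old=−  +wl: 0
  step 4. node 3  ⊔preds=⊤  new=⊤  old=⊥  +wl: 2
  step 5. node 4  ⊔preds=⊥  new=⊥  stable
  step 6. node 5  ⊔preds=⊤  new=⊤  old=⊥  +wl: 1,4
  step 7. node 6  ⊔preds=⊤  new=⊤  old=−  +wl: 
  step 8. node 0  ⊔preds=⊤  new=⊤  stable
  step 9. node 2  ⊔preds=⊤  new=⊤  stable
  step 10. node 1  ⊔preds=⊤  new=⊤  old=+  +wl: 2
  step 11. node 4  ⊔preds=⊤  new=⊤  old=⊥  +wl: 
  step 12. node 2  ⊔preds=⊤  new=⊤  stable

Least fixpoint reached:
  node 0: ⊤
  node 1: ⊤
  node 2: ⊤
  node 3: ⊤
  node 4: ⊤
  node 5: ⊤
  node 6: ⊤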